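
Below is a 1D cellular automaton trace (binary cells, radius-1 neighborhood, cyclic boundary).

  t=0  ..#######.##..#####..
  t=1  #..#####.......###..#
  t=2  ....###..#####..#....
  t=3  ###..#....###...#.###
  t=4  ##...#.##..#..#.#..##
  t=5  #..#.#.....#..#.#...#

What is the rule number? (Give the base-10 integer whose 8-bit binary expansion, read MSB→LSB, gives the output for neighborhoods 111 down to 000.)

133

  ### -> #   bit 7 = 1  t=0,i=3
  ##. -> .   bit 6 = 0  t=0,i=8
  #.# -> .   bit 5 = 0  t=0,i=9
  #.. -> .   bit 4 = 0  t=0,i=12
  .## -> .   bit 3 = 0  t=0,i=2
  .#. -> #   bit 2 = 1  t=2,i=16
  ..# -> .   bit 1 = 0  t=0,i=1
  ... -> #   bit 0 = 1  t=0,i=0
  bits 10000101 = 133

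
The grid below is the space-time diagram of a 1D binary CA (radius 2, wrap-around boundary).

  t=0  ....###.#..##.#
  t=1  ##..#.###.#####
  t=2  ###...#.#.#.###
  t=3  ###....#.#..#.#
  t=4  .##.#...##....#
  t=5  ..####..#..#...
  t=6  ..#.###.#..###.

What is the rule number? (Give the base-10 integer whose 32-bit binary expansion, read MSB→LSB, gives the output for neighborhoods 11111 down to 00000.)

  ##### -> #   bit 31 = 1  t=1,i=12
  ####. -> #   bit 30 = 1  t=1,i=0
  ###.# -> #   bit 29 = 1  t=0,i=6
  ###.. -> #   bit 28 = 1  t=1,i=1
  ##.## -> .   bit 27 = 0  t=1,i=9
  ##.#. -> #   bit 26 = 1  t=0,i=7
  ##..# -> #   bit 25 = 1  t=1,i=2
  ##... -> .   bit 24 = 0  t=2,i=3
  #.### -> #   bit 23 = 1  t=1,i=6
  #.##. -> .   bit 22 = 0  t=4,i=1
  #.#.# -> .   bit 21 = 0  t=2,i=8
  #.#.. -> #   bit 20 = 1  t=0,i=8
  #..## -> #   bit 19 = 1  t=0,i=10
  #..#. -> .   bit 18 = 0  t=1,i=3
  #...# -> .   bit 17 = 0  t=2,i=4
  #.... -> #   bit 16 = 1  t=0,i=1
  .#### -> .   bit 15 = 0  t=1,i=11
  .###. -> .   bit 14 = 0  t=0,i=5
  .##.# -> #   bit 13 = 1  t=0,i=12
  .##.. -> .   bit 12 = 0  t=4,i=9
  .#.## -> .   bit 11 = 0  t=1,i=5
  .#.#. -> #   bit 10 = 1  t=2,i=7
  .#..# -> .   bit 9 = 0  t=0,i=9
  .#... -> #   bit 8 = 1  t=0,i=0
  ..### -> #   bit 7 = 1  t=0,i=4
  ..##. -> #   bit 6 = 1  t=0,i=11
  ..#.# -> .   bit 5 = 0  t=1,i=4
  ..#.. -> #   bit 4 = 1  t=5,i=8
  ...## -> .   bit 3 = 0  t=0,i=3
  ...#. -> .   bit 2 = 0  t=2,i=5
  ....# -> .   bit 1 = 0  t=0,i=2
  ..... -> .   bit 0 = 0  t=5,i=14
  bits 11110110100110010010010111010000 = 4137231824

4137231824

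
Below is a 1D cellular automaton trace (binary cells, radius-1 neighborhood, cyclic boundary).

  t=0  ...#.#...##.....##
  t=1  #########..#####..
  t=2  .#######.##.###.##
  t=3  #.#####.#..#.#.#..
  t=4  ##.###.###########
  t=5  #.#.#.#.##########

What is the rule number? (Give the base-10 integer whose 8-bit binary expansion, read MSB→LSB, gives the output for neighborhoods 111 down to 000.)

183

  nb ###: next=#  (t=1,i=1, bit7=1)
  nb ##.: next=.  (t=0,i=10, bit6=0)
  nb #.#: next=#  (t=0,i=4, bit5=1)
  nb #..: next=#  (t=0,i=0, bit4=1)
  nb .##: next=.  (t=0,i=9, bit3=0)
  nb .#.: next=#  (t=0,i=3, bit2=1)
  nb ..#: next=#  (t=0,i=2, bit1=1)
  nb ...: next=#  (t=0,i=1, bit0=1)
  bits 10110111 = 183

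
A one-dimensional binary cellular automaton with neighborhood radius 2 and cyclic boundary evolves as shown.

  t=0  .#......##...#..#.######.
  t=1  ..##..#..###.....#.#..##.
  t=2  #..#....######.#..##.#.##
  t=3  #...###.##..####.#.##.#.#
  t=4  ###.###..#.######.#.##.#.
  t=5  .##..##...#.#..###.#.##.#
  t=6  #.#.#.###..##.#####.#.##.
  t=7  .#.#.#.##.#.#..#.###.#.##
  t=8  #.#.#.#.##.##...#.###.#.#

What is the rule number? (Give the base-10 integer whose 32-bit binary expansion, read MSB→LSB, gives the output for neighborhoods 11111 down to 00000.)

  #####|.  b31=0 t=0,i=20
  ####.|#  b30=1 t=0,i=22
  ###.#|#  b29=1 t=2,i=13
  ###..|#  b28=1 t=0,i=23
  ##.##|.  b27=0 t=3,i=7
  ##.#.|#  b26=1 t=2,i=14
  ##..#|.  b25=0 t=0,i=24
  ##...|#  b24=1 t=0,i=10
  #.###|.  b23=0 t=0,i=18
  #.##.|.  b22=0 t=3,i=8
  #.#.#|.  b21=0 t=2,i=21
  #.#..|#  b20=1 t=1,i=19
  #..##|#  b19=1 t=1,i=8
  #..#.|.  b18=0 t=0,i=0
  #...#|#  b17=1 t=0,i=11
  #....|#  b16=1 t=0,i=3
  .####|#  b15=1 t=0,i=19
  .###.|#  b14=1 t=1,i=10
  .##.#|#  b13=1 t=2,i=19
  .##..|#  b12=1 t=0,i=9
  .#.##|#  b11=1 t=0,i=17
  .#.#.|#  b10=1 t=1,i=18
  .#..#|.  b9=0 t=0,i=14
  .#...|#  b8=1 t=0,i=2
  ..###|#  b7=1 t=1,i=9
  ..##.|.  b6=0 t=0,i=8
  ..#.#|.  b5=0 t=0,i=16
  ..#..|.  b4=0 t=0,i=1
  ...##|.  b3=0 t=0,i=7
  ...#.|.  b2=0 t=0,i=12
  ....#|#  b1=1 t=0,i=6
  .....|.  b0=0 t=0,i=4
  bits 01110101000110111111110110000010 = 1964768642

1964768642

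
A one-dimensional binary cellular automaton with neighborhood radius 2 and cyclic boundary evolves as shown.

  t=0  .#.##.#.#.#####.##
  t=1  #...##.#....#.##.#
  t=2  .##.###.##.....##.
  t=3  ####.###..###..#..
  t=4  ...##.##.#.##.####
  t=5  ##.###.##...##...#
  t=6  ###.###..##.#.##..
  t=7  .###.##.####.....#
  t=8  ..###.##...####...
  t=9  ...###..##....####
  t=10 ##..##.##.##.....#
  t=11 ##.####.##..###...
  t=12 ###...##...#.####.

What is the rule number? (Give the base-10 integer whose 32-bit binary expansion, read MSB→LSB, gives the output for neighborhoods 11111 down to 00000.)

3171903313

  ##### -> #   bit 31 = 1  t=0,i=12
  ####. -> .   bit 30 = 0  t=0,i=13
  ###.# -> #   bit 29 = 1  t=0,i=14
  ###.. -> #   bit 28 = 1  t=3,i=7
  ##.## -> #   bit 27 = 1  t=0,i=15
  ##.#. -> #   bit 26 = 1  t=0,i=0
  ##..# -> .   bit 25 = 0  t=2,i=17
  ##... -> #   bit 24 = 1  t=1,i=1
  #.### -> .   bit 23 = 0  t=0,i=10
  #.##. -> .   bit 22 = 0  t=0,i=3
  #.#.# -> .   bit 21 = 0  t=0,i=1
  #.#.. -> .   bit 20 = 0  t=1,i=7
  #..## -> #   bit 19 = 1  t=2,i=0
  #..#. -> #   bit 18 = 1  t=3,i=14
  #...# -> #   bit 17 = 1  t=1,i=2
  #.... -> #   bit 16 = 1  t=1,i=9
  .#### -> .   bit 15 = 0  t=0,i=11
  .###. -> #   bit 14 = 1  t=2,i=5
  .##.# -> #   bit 13 = 1  t=0,i=4
  .##.. -> .   bit 12 = 0  t=1,i=0
  .#.## -> .   bit 11 = 0  t=0,i=2
  .#.#. -> #   bit 10 = 1  t=0,i=7
  .#..# -> #   bit 9 = 1  t=3,i=16
  .#... -> #   bit 8 = 1  t=1,i=8
  ..### -> .   bit 7 = 0  t=3,i=0
  ..##. -> #   bit 6 = 1  t=1,i=4
  ..#.# -> .   bit 5 = 0  t=1,i=12
  ..#.. -> #   bit 4 = 1  t=3,i=15
  ...## -> .   bit 3 = 0  t=1,i=3
  ...#. -> .   bit 2 = 0  t=1,i=11
  ....# -> .   bit 1 = 0  t=1,i=10
  ..... -> #   bit 0 = 1  t=2,i=12
  bits 10111101000011110110011101010001 = 3171903313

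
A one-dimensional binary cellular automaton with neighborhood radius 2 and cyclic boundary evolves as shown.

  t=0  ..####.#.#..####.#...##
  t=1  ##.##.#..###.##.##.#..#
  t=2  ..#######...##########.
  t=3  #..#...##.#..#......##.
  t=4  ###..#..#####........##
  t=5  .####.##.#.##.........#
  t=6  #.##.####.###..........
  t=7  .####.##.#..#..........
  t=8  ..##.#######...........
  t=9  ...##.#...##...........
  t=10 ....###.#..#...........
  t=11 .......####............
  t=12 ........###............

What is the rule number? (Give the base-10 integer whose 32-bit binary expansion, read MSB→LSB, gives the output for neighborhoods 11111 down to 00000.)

1583266304

  #####|.  b31=0 t=2,i=4
  ####.|#  b30=1 t=0,i=4
  ###.#|.  b29=0 t=0,i=5
  ###..|#  b28=1 t=2,i=8
  ##.##|#  b27=1 t=1,i=2
  ##.#.|#  b26=1 t=0,i=6
  ##..#|#  b25=1 t=0,i=0
  ##...|.  b24=0 t=2,i=9
  #.###|.  b23=0 t=5,i=1
  #.##.|#  b22=1 t=1,i=3
  #.#.#|.  b21=0 t=0,i=7
  #.#..|#  b20=1 t=0,i=9
  #..##|#  b19=1 t=0,i=1
  #..#.|#  b18=1 t=3,i=2
  #...#|#  b17=1 t=0,i=19
  #....|.  b16=0 t=3,i=15
  .####|#  b15=1 t=0,i=3
  .###.|.  b14=0 t=1,i=0
  .##.#|#  b13=1 t=1,i=4
  .##..|#  b12=1 t=0,i=22
  .#.##|#  b11=1 t=5,i=0
  .#.#.|.  b10=0 t=0,i=8
  .#..#|#  b9=1 t=0,i=10
  .#...|.  b8=0 t=0,i=18
  ..###|.  b7=0 t=0,i=2
  ..##.|.  b6=0 t=0,i=21
  ..#.#|.  b5=0 t=5,i=22
  ..#..|.  b4=0 t=3,i=3
  ...##|.  b3=0 t=0,i=20
  ...#.|.  b2=0 t=5,i=21
  ....#|.  b1=0 t=3,i=18
  .....|.  b0=0 t=3,i=16
  bits 01011110010111101011101000000000 = 1583266304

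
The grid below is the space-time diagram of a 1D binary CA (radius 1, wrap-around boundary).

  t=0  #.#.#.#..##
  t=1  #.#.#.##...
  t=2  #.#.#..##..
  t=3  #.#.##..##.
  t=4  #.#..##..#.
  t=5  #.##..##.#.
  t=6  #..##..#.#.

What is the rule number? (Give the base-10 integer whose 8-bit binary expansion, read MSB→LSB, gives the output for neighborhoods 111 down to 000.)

84

  ###|.  b7=0 t=0,i=10
  ##.|#  b6=1 t=0,i=0
  #.#|.  b5=0 t=0,i=1
  #..|#  b4=1 t=0,i=7
  .##|.  b3=0 t=0,i=9
  .#.|#  b2=1 t=0,i=2
  ..#|.  b1=0 t=0,i=8
  ...|.  b0=0 t=1,i=9
  bits 01010100 = 84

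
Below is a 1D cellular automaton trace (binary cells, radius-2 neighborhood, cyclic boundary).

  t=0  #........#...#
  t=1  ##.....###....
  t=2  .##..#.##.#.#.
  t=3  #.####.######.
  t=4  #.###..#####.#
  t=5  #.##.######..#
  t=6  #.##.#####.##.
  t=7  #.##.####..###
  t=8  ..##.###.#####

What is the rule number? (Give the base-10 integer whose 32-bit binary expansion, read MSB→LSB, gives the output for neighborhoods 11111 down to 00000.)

3355243702

  ##### -> #   bit 31 = 1  t=3,i=9
  ####. -> #   bit 30 = 1  t=3,i=4
  ###.# -> .   bit 29 = 0  t=3,i=5
  ###.. -> .   bit 28 = 0  t=1,i=9
  ##.## -> .   bit 27 = 0  t=3,i=6
  ##.#. -> #   bit 26 = 1  t=2,i=9
  ##..# -> #   bit 25 = 1  t=2,i=3
  ##... -> #   bit 24 = 1  t=0,i=1
  #.### -> #   bit 23 = 1  t=3,i=2
  #.##. -> #   bit 22 = 1  t=2,i=7
  #.#.# -> #   bit 21 = 1  t=2,i=10
  #.#.. -> #   bit 20 = 1  t=2,i=12
  #..## -> #   bit 19 = 1  t=2,i=0
  #..#. -> #   bit 18 = 1  t=2,i=4
  #...# -> .   bit 17 = 0  t=0,i=11
  #.... -> .   bit 16 = 0  t=0,i=2
  .#### -> #   bit 15 = 1  t=3,i=3
  .###. -> #   bit 14 = 1  t=1,i=8
  .##.# -> #   bit 13 = 1  t=2,i=8
  .##.. -> #   bit 12 = 1  t=0,i=0
  .#.## -> .   bit 11 = 0  t=2,i=6
  .#.#. -> #   bit 10 = 1  t=2,i=11
  .#..# -> .   bit 9 = 0  t=2,i=13
  .#... -> .   bit 8 = 0  t=0,i=10
  ..### -> #   bit 7 = 1  t=1,i=7
  ..##. -> .   bit 6 = 0  t=0,i=13
  ..#.# -> #   bit 5 = 1  t=2,i=5
  ..#.. -> #   bit 4 = 1  t=0,i=9
  ...## -> .   bit 3 = 0  t=0,i=12
  ...#. -> #   bit 2 = 1  t=0,i=8
  ....# -> #   bit 1 = 1  t=0,i=7
  ..... -> .   bit 0 = 0  t=0,i=3
  bits 11000111111111001111010010110110 = 3355243702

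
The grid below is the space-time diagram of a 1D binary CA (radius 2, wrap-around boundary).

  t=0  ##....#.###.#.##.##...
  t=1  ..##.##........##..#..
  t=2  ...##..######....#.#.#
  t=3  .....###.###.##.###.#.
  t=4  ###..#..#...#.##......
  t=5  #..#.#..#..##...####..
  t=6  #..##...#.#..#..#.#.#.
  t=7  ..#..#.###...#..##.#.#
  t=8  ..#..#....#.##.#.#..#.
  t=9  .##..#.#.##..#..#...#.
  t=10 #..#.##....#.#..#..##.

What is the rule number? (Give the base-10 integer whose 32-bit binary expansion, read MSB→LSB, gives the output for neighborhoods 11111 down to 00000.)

3406374069

  [31] ##### => #  t=2,i=9
  [30] ####. => #  t=2,i=11
  [29] ###.# => .  t=0,i=10
  [28] ###.. => .  t=2,i=12
  [27] ##.## => #  t=0,i=16
  [26] ##.#. => .  t=0,i=11
  [25] ##..# => #  t=1,i=17
  [24] ##... => #  t=0,i=2
  [23] #.### => .  t=0,i=8
  [22] #.##. => .  t=0,i=14
  [21] #.#.# => .  t=0,i=12
  [20] #.#.. => .  t=2,i=21
  [19] #..## => #  t=2,i=6
  [18] #..#. => .  t=1,i=18
  [17] #...# => .  t=0,i=20
  [16] #.... => #  t=0,i=3
  [15] .#### => .  t=2,i=8
  [14] .###. => .  t=0,i=9
  [13] .##.# => #  t=0,i=15
  [12] .##.. => .  t=0,i=1
  [11] .#.## => .  t=0,i=7
  [10] .#.#. => #  t=2,i=18
  [9] .#..# => .  t=4,i=6
  [8] .#... => .  t=1,i=20
  [7] ..### => #  t=2,i=7
  [6] ..##. => .  t=0,i=0
  [5] ..#.# => #  t=0,i=6
  [4] ..#.. => #  t=1,i=19
  [3] ...## => .  t=0,i=21
  [2] ...#. => #  t=0,i=5
  [1] ....# => .  t=0,i=4
  [0] ..... => #  t=1,i=9
  bits 11001011000010010010010010110101 = 3406374069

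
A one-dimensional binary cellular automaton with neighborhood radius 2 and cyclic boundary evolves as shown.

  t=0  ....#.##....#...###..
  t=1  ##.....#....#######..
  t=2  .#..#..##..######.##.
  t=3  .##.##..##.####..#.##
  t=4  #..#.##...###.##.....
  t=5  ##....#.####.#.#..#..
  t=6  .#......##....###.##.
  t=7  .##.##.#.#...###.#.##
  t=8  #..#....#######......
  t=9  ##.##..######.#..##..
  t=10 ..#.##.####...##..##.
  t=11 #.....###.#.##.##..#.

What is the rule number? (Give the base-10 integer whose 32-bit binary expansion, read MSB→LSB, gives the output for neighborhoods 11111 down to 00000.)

  #####|#  b31=1 t=1,i=14
  ####.|.  b30=0 t=1,i=17
  ###.#|.  b29=0 t=2,i=16
  ###..|#  b28=1 t=0,i=18
  ##.##|#  b27=1 t=2,i=17
  ##.#.|.  b26=0 t=5,i=12
  ##..#|#  b25=1 t=1,i=19
  ##...|.  b24=0 t=0,i=8
  #.###|#  b23=1 t=3,i=11
  #.##.|.  b22=0 t=0,i=6
  #.#.#|.  b21=0 t=5,i=13
  #.#..|#  b20=1 t=5,i=15
  #..##|.  b19=0 t=1,i=20
  #..#.|.  b18=0 t=2,i=0
  #...#|#  b17=1 t=0,i=14
  #....|.  b16=0 t=0,i=9
  .####|#  b15=1 t=1,i=13
  .###.|#  b14=1 t=0,i=17
  .##.#|.  b13=0 t=3,i=2
  .##..|#  b12=1 t=0,i=7
  .#.##|.  b11=0 t=0,i=5
  .#.#.|#  b10=1 t=5,i=14
  .#..#|#  b9=1 t=2,i=2
  .#...|#  b8=1 t=0,i=13
  ..###|#  b7=1 t=0,i=16
  ..##.|.  b6=0 t=1,i=0
  ..#.#|.  b5=0 t=0,i=4
  ..#..|#  b4=1 t=0,i=12
  ...##|#  b3=1 t=0,i=15
  ...#.|.  b2=0 t=0,i=3
  ....#|.  b1=0 t=0,i=2
  .....|#  b0=1 t=0,i=0
  bits 10011010100100101101011110011001 = 2593314713

2593314713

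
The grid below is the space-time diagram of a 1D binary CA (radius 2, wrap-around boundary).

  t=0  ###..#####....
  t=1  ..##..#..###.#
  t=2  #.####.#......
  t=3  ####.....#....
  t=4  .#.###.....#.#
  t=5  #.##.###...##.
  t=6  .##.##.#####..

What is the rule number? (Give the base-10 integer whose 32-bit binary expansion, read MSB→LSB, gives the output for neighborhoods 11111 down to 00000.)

466067048

  ##### -> .   bit 31 = 0  t=0,i=7
  ####. -> .   bit 30 = 0  t=0,i=8
  ###.# -> .   bit 29 = 0  t=1,i=11
  ###.. -> #   bit 28 = 1  t=0,i=2
  ##.## -> #   bit 27 = 1  t=5,i=4
  ##.#. -> .   bit 26 = 0  t=1,i=12
  ##..# -> #   bit 25 = 1  t=0,i=3
  ##... -> #   bit 24 = 1  t=0,i=10
  #.### -> #   bit 23 = 1  t=2,i=2
  #.##. -> #   bit 22 = 1  t=5,i=2
  #.#.# -> .   bit 21 = 0  t=4,i=1
  #.#.. -> .   bit 20 = 0  t=1,i=13
  #..## -> .   bit 19 = 0  t=0,i=4
  #..#. -> #   bit 18 = 1  t=1,i=5
  #...# -> #   bit 17 = 1  t=5,i=9
  #.... -> #   bit 16 = 1  t=0,i=11
  .#### -> #   bit 15 = 1  t=0,i=6
  .###. -> .   bit 14 = 0  t=0,i=1
  .##.# -> .   bit 13 = 0  t=5,i=3
  .##.. -> #   bit 12 = 1  t=1,i=3
  .#.## -> #   bit 11 = 1  t=2,i=1
  .#.#. -> #   bit 10 = 1  t=4,i=0
  .#..# -> #   bit 9 = 1  t=1,i=0
  .#... -> .   bit 8 = 0  t=2,i=8
  ..### -> .   bit 7 = 0  t=0,i=0
  ..##. -> #   bit 6 = 1  t=1,i=2
  ..#.# -> #   bit 5 = 1  t=2,i=0
  ..#.. -> .   bit 4 = 0  t=1,i=6
  ...## -> #   bit 3 = 1  t=0,i=13
  ...#. -> .   bit 2 = 0  t=2,i=13
  ....# -> .   bit 1 = 0  t=0,i=12
  ..... -> .   bit 0 = 0  t=2,i=10
  bits 00011011110001111001111001101000 = 466067048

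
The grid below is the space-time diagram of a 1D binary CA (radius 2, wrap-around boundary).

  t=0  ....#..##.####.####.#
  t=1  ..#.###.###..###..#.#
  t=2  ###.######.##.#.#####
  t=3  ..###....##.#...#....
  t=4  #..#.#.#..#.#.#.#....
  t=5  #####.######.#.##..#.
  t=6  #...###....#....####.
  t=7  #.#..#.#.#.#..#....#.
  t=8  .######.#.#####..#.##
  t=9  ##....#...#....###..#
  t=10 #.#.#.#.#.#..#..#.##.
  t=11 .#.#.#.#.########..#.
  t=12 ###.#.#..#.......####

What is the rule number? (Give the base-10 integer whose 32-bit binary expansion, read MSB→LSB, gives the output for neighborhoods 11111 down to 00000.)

731805234

  nb #####: next=.  (t=2,i=0, bit31=0)
  nb ####.: next=.  (t=0,i=12, bit30=0)
  nb ###.#: next=#  (t=0,i=13, bit29=1)
  nb ###..: next=.  (t=1,i=10, bit28=0)
  nb ##.##: next=#  (t=0,i=9, bit27=1)
  nb ##.#.: next=.  (t=0,i=19, bit26=0)
  nb ##..#: next=#  (t=1,i=11, bit25=1)
  nb ##...: next=#  (t=3,i=5, bit24=1)
  nb #.###: next=#  (t=0,i=10, bit23=1)
  nb #.##.: next=.  (t=2,i=11, bit22=0)
  nb #.#.#: next=.  (t=2,i=14, bit21=0)
  nb #.#..: next=#  (t=0,i=20, bit20=1)
  nb #..##: next=#  (t=0,i=6, bit19=1)
  nb #..#.: next=#  (t=1,i=1, bit18=1)
  nb #...#: next=#  (t=3,i=14, bit17=1)
  nb #....: next=.  (t=0,i=1, bit16=0)
  nb .####: next=.  (t=0,i=11, bit15=0)
  nb .###.: next=#  (t=1,i=5, bit14=1)
  nb .##.#: next=#  (t=0,i=8, bit13=1)
  nb .##..: next=#  (t=5,i=16, bit12=1)
  nb .#.##: next=.  (t=1,i=3, bit11=0)
  nb .#.#.: next=#  (t=1,i=19, bit10=1)
  nb .#..#: next=#  (t=0,i=5, bit9=1)
  nb .#...: next=.  (t=0,i=0, bit8=0)
  nb ..###: next=.  (t=1,i=13, bit7=0)
  nb ..##.: next=.  (t=0,i=7, bit6=0)
  nb ..#.#: next=#  (t=1,i=2, bit5=1)
  nb ..#..: next=#  (t=0,i=4, bit4=1)
  nb ...##: next=.  (t=3,i=1, bit3=0)
  nb ...#.: next=.  (t=0,i=3, bit2=0)
  nb ....#: next=#  (t=0,i=2, bit1=1)
  nb .....: next=.  (t=3,i=19, bit0=0)
  bits 00101011100111100111011000110010 = 731805234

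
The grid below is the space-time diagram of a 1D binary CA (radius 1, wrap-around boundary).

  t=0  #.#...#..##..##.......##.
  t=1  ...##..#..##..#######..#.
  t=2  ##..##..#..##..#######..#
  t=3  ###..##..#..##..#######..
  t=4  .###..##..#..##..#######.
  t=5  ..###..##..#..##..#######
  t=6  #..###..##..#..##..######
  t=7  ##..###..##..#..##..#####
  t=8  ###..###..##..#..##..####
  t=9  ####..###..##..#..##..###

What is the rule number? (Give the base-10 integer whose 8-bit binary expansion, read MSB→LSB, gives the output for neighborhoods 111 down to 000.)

209

  ###|#  b7=1 t=1,i=15
  ##.|#  b6=1 t=0,i=10
  #.#|.  b5=0 t=0,i=1
  #..|#  b4=1 t=0,i=3
  .##|.  b3=0 t=0,i=9
  .#.|.  b2=0 t=0,i=0
  ..#|.  b1=0 t=0,i=5
  ...|#  b0=1 t=0,i=4
  bits 11010001 = 209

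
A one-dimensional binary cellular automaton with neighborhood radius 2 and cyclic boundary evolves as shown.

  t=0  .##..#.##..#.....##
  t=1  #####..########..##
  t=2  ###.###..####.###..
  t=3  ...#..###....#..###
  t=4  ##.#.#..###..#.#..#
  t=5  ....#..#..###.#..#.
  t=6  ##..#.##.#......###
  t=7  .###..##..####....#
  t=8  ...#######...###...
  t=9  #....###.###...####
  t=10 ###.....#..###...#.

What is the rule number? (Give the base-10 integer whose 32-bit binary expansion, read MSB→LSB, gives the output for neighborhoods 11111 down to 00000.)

2605659473

  nb #####: next=#  (t=1,i=0, bit31=1)
  nb ####.: next=.  (t=1,i=3, bit30=0)
  nb ###.#: next=.  (t=2,i=2, bit29=0)
  nb ###..: next=#  (t=1,i=4, bit28=1)
  nb ##.##: next=#  (t=0,i=0, bit27=1)
  nb ##.#.: next=.  (t=4,i=2, bit26=0)
  nb ##..#: next=#  (t=0,i=3, bit25=1)
  nb ##...: next=#  (t=3,i=0, bit24=1)
  nb #.###: next=.  (t=2,i=4, bit23=0)
  nb #.##.: next=#  (t=0,i=1, bit22=1)
  nb #.#.#: next=.  (t=4,i=3, bit21=0)
  nb #.#..: next=.  (t=4,i=5, bit20=0)
  nb #..##: next=#  (t=1,i=6, bit19=1)
  nb #..#.: next=#  (t=0,i=4, bit18=1)
  nb #...#: next=#  (t=3,i=1, bit17=1)
  nb #....: next=#  (t=0,i=13, bit16=1)
  nb .####: next=.  (t=1,i=8, bit15=0)
  nb .###.: next=.  (t=2,i=1, bit14=0)
  nb .##.#: next=#  (t=0,i=18, bit13=1)
  nb .##..: next=#  (t=0,i=2, bit12=1)
  nb .#.##: next=.  (t=0,i=6, bit11=0)
  nb .#.#.: next=#  (t=4,i=4, bit10=1)
  nb .#..#: next=.  (t=3,i=4, bit9=0)
  nb .#...: next=#  (t=0,i=12, bit8=1)
  nb ..###: next=.  (t=1,i=7, bit7=0)
  nb ..##.: next=#  (t=0,i=17, bit6=1)
  nb ..#.#: next=.  (t=0,i=5, bit5=0)
  nb ..#..: next=#  (t=0,i=11, bit4=1)
  nb ...##: next=.  (t=0,i=16, bit3=0)
  nb ...#.: next=.  (t=3,i=2, bit2=0)
  nb ....#: next=.  (t=0,i=15, bit1=0)
  nb .....: next=#  (t=0,i=14, bit0=1)
  bits 10011011010011110011010101010001 = 2605659473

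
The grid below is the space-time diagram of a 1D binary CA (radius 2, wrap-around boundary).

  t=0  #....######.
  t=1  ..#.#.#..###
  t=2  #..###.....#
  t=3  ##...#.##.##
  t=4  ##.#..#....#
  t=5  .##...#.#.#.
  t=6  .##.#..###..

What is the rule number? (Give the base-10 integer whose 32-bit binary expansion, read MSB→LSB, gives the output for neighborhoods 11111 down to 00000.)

  #####|.  b31=0 t=0,i=7
  ####.|#  b30=1 t=0,i=9
  ###.#|#  b29=1 t=0,i=10
  ###..|#  b28=1 t=1,i=11
  ##.##|.  b27=0 t=3,i=9
  ##.#.|#  b26=1 t=0,i=11
  ##..#|#  b25=1 t=1,i=0
  ##...|.  b24=0 t=2,i=6
  #.###|.  b23=0 t=3,i=10
  #.##.|.  b22=0 t=3,i=7
  #.#.#|#  b21=1 t=1,i=4
  #.#..|.  b20=0 t=0,i=0
  #..##|.  b19=0 t=1,i=8
  #..#.|.  b18=0 t=1,i=1
  #...#|#  b17=1 t=3,i=3
  #....|#  b16=1 t=0,i=2
  .####|#  b15=1 t=0,i=6
  .###.|.  b14=0 t=1,i=10
  .##.#|.  b13=0 t=3,i=8
  .##..|#  b12=1 t=2,i=0
  .#.##|#  b11=1 t=3,i=6
  .#.#.|#  b10=1 t=1,i=3
  .#..#|.  b9=0 t=1,i=7
  .#...|.  b8=0 t=0,i=1
  ..###|.  b7=0 t=0,i=5
  ..##.|#  b6=1 t=2,i=11
  ..#.#|.  b5=0 t=1,i=2
  ..#..|#  b4=1 t=4,i=6
  ...##|#  b3=1 t=0,i=4
  ...#.|.  b2=0 t=3,i=4
  ....#|.  b1=0 t=0,i=3
  .....|#  b0=1 t=2,i=8
  bits 01110110001000111001110001011001 = 1982045273

1982045273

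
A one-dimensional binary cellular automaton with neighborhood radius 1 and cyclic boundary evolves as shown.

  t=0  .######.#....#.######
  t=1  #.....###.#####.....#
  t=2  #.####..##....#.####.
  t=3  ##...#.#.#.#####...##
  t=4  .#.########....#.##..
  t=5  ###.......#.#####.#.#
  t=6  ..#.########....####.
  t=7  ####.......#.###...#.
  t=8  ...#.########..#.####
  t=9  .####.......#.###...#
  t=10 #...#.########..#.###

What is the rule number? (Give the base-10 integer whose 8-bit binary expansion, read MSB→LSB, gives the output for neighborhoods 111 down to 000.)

  ### -> .   bit 7 = 0  t=0,i=2
  ##. -> #   bit 6 = 1  t=0,i=6
  #.# -> #   bit 5 = 1  t=0,i=0
  #.. -> .   bit 4 = 0  t=0,i=9
  .## -> .   bit 3 = 0  t=0,i=1
  .#. -> #   bit 2 = 1  t=0,i=8
  ..# -> #   bit 1 = 1  t=0,i=12
  ... -> #   bit 0 = 1  t=0,i=10
  bits 01100111 = 103

103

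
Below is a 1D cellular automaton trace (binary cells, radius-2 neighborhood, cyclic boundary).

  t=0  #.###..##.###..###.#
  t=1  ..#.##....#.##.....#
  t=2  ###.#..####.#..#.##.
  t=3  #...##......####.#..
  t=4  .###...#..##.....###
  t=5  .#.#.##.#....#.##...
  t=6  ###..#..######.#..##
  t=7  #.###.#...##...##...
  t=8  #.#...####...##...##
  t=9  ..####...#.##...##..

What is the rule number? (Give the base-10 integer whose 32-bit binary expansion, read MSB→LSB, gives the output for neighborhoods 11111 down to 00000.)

2463565614

  nb #####: next=#  (t=6,i=0, bit31=1)
  nb ####.: next=.  (t=2,i=9, bit30=0)
  nb ###.#: next=.  (t=0,i=17, bit29=0)
  nb ###..: next=#  (t=0,i=4, bit28=1)
  nb ##.##: next=.  (t=0,i=1, bit27=0)
  nb ##.#.: next=.  (t=2,i=3, bit26=0)
  nb ##..#: next=#  (t=0,i=5, bit25=1)
  nb ##...: next=.  (t=1,i=6, bit24=0)
  nb #.###: next=#  (t=0,i=2, bit23=1)
  nb #.##.: next=#  (t=0,i=19, bit22=1)
  nb #.#.#: next=.  (t=5,i=3, bit21=0)
  nb #.#..: next=#  (t=2,i=4, bit20=1)
  nb #..##: next=.  (t=0,i=6, bit19=0)
  nb #..#.: next=#  (t=1,i=1, bit18=1)
  nb #...#: next=#  (t=3,i=2, bit17=1)
  nb #....: next=#  (t=1,i=7, bit16=1)
  nb .####: next=.  (t=2,i=8, bit15=0)
  nb .###.: next=.  (t=0,i=3, bit14=0)
  nb .##.#: next=.  (t=0,i=0, bit13=0)
  nb .##..: next=.  (t=1,i=5, bit12=0)
  nb .#.##: next=.  (t=1,i=3, bit11=0)
  nb .#.#.: next=#  (t=5,i=2, bit10=1)
  nb .#..#: next=#  (t=1,i=0, bit9=1)
  nb .#...: next=#  (t=3,i=1, bit8=1)
  nb ..###: next=.  (t=0,i=15, bit7=0)
  nb ..##.: next=.  (t=0,i=7, bit6=0)
  nb ..#.#: next=#  (t=1,i=2, bit5=1)
  nb ..#..: next=.  (t=1,i=19, bit4=0)
  nb ...##: next=#  (t=3,i=3, bit3=1)
  nb ...#.: next=#  (t=1,i=9, bit2=1)
  nb ....#: next=#  (t=1,i=8, bit1=1)
  nb .....: next=.  (t=1,i=16, bit0=0)
  bits 10010010110101110000011100101110 = 2463565614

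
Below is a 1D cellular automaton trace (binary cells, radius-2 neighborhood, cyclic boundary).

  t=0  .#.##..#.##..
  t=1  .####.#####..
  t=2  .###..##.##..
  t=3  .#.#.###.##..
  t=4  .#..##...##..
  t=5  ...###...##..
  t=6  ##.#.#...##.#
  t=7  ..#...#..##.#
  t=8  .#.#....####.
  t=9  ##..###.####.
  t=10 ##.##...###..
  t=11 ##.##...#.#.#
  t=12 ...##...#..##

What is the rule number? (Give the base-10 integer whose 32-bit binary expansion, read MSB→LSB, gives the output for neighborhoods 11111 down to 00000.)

1422768611

  [31] ##### => .  t=1,i=8
  [30] ####. => #  t=1,i=3
  [29] ###.# => .  t=1,i=4
  [28] ###.. => #  t=1,i=10
  [27] ##.## => .  t=1,i=5
  [26] ##.#. => #  t=6,i=2
  [25] ##..# => .  t=0,i=5
  [24] ##... => .  t=0,i=11
  [23] #.### => #  t=1,i=6
  [22] #.##. => #  t=0,i=3
  [21] #.#.# => .  t=3,i=3
  [20] #.#.. => .  t=6,i=5
  [19] #..## => #  t=2,i=5
  [18] #..#. => #  t=0,i=6
  [17] #...# => .  t=0,i=12
  [16] #.... => #  t=5,i=12
  [15] .#### => #  t=1,i=2
  [14] .###. => .  t=2,i=2
  [13] .##.# => #  t=2,i=7
  [12] .##.. => #  t=0,i=4
  [11] .#.## => #  t=0,i=2
  [10] .#.#. => .  t=3,i=2
  [9] .#..# => .  t=4,i=2
  [8] .#... => #  t=6,i=6
  [7] ..### => #  t=1,i=1
  [6] ..##. => #  t=2,i=6
  [5] ..#.# => #  t=0,i=1
  [4] ..#.. => .  t=4,i=1
  [3] ...## => .  t=1,i=0
  [2] ...#. => .  t=0,i=0
  [1] ....# => #  t=5,i=1
  [0] ..... => #  t=5,i=0
  bits 01010100110011011011100111100011 = 1422768611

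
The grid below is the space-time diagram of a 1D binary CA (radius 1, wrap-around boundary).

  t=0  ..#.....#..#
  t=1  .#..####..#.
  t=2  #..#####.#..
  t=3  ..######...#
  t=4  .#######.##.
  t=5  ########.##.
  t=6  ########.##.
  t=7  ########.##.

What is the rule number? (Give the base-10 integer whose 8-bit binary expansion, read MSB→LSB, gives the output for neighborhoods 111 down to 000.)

  ### -> #   bit 7 = 1  t=1,i=5
  ##. -> #   bit 6 = 1  t=1,i=7
  #.# -> .   bit 5 = 0  t=2,i=8
  #.. -> .   bit 4 = 0  t=0,i=0
  .## -> #   bit 3 = 1  t=1,i=4
  .#. -> .   bit 2 = 0  t=0,i=2
  ..# -> #   bit 1 = 1  t=0,i=1
  ... -> #   bit 0 = 1  t=0,i=4
  bits 11001011 = 203

203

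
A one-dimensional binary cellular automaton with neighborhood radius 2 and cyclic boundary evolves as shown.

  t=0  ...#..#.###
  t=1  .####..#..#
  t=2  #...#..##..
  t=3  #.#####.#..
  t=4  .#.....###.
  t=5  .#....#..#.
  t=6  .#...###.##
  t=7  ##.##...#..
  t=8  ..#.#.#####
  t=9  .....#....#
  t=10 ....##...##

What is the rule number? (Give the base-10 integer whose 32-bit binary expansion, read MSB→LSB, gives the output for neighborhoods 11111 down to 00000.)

471472668

  ##### -> .   bit 31 = 0  t=3,i=4
  ####. -> .   bit 30 = 0  t=1,i=3
  ###.# -> .   bit 29 = 0  t=3,i=6
  ###.. -> #   bit 28 = 1  t=0,i=10
  ##.## -> #   bit 27 = 1  t=6,i=8
  ##.#. -> #   bit 26 = 1  t=3,i=7
  ##..# -> .   bit 25 = 0  t=1,i=5
  ##... -> .   bit 24 = 0  t=0,i=0
  #.### -> .   bit 23 = 0  t=0,i=8
  #.##. -> .   bit 22 = 0  t=6,i=9
  #.#.# -> .   bit 21 = 0  t=8,i=4
  #.#.. -> #   bit 20 = 1  t=3,i=8
  #..## -> #   bit 19 = 1  t=2,i=6
  #..#. -> .   bit 18 = 0  t=0,i=5
  #...# -> #   bit 17 = 1  t=0,i=1
  #.... -> .   bit 16 = 0  t=4,i=3
  .#### -> .   bit 15 = 0  t=1,i=2
  .###. -> .   bit 14 = 0  t=0,i=9
  .##.# -> .   bit 13 = 0  t=6,i=10
  .##.. -> #   bit 12 = 1  t=2,i=8
  .#.## -> #   bit 11 = 1  t=0,i=7
  .#.#. -> .   bit 10 = 0  t=8,i=3
  .#..# -> #   bit 9 = 1  t=0,i=4
  .#... -> .   bit 8 = 0  t=2,i=1
  ..### -> .   bit 7 = 0  t=4,i=7
  ..##. -> .   bit 6 = 0  t=2,i=7
  ..#.# -> .   bit 5 = 0  t=0,i=6
  ..#.. -> #   bit 4 = 1  t=0,i=3
  ...## -> #   bit 3 = 1  t=4,i=6
  ...#. -> #   bit 2 = 1  t=0,i=2
  ....# -> .   bit 1 = 0  t=4,i=5
  ..... -> .   bit 0 = 0  t=4,i=4
  bits 00011100000110100001101000011100 = 471472668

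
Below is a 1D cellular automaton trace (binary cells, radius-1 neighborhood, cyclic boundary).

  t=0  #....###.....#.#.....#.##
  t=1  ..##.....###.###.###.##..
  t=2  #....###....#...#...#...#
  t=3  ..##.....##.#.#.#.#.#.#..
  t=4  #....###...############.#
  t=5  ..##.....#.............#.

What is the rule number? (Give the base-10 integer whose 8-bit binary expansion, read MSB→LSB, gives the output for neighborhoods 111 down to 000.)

  nb ###: next=.  (t=0,i=6, bit7=0)
  nb ##.: next=.  (t=0,i=0, bit6=0)
  nb #.#: next=#  (t=0,i=14, bit5=1)
  nb #..: next=.  (t=0,i=1, bit4=0)
  nb .##: next=.  (t=0,i=5, bit3=0)
  nb .#.: next=#  (t=0,i=13, bit2=1)
  nb ..#: next=.  (t=0,i=4, bit1=0)
  nb ...: next=#  (t=0,i=2, bit0=1)
  bits 00100101 = 37

37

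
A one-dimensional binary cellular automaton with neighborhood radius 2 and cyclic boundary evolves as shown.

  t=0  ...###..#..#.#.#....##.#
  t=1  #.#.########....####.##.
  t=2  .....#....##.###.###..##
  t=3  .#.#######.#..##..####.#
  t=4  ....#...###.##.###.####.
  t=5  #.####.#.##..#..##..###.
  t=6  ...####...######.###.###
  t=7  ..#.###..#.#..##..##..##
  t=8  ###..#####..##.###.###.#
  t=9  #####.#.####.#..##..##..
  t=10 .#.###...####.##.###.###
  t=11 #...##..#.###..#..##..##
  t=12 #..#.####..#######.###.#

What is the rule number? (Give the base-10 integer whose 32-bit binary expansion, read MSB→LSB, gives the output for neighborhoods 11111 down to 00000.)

  #####|.  b31=0 t=1,i=6
  ####.|#  b30=1 t=1,i=10
  ###.#|#  b29=1 t=1,i=19
  ###..|#  b28=1 t=0,i=5
  ##.##|.  b27=0 t=1,i=20
  ##.#.|#  b26=1 t=0,i=22
  ##..#|#  b25=1 t=0,i=6
  ##...|.  b24=0 t=1,i=12
  #.###|.  b23=0 t=1,i=4
  #.##.|.  b22=0 t=1,i=21
  #.#.#|.  b21=0 t=0,i=13
  #.#..|.  b20=0 t=0,i=15
  #..##|#  b19=1 t=2,i=21
  #..#.|#  b18=1 t=0,i=7
  #...#|.  b17=0 t=0,i=1
  #....|#  b16=1 t=0,i=17
  .####|#  b15=1 t=1,i=5
  .###.|#  b14=1 t=0,i=4
  .##.#|#  b13=1 t=0,i=21
  .##..|#  b12=1 t=2,i=23
  .#.##|.  b11=0 t=1,i=3
  .#.#.|.  b10=0 t=0,i=12
  .#..#|#  b9=1 t=0,i=9
  .#...|#  b8=1 t=0,i=0
  ..###|.  b7=0 t=0,i=3
  ..##.|.  b6=0 t=0,i=20
  ..#.#|#  b5=1 t=0,i=11
  ..#..|#  b4=1 t=0,i=8
  ...##|#  b3=1 t=0,i=2
  ...#.|#  b2=1 t=2,i=4
  ....#|#  b1=1 t=0,i=18
  .....|.  b0=0 t=2,i=2
  bits 01110110000011011111001100111110 = 1980625726

1980625726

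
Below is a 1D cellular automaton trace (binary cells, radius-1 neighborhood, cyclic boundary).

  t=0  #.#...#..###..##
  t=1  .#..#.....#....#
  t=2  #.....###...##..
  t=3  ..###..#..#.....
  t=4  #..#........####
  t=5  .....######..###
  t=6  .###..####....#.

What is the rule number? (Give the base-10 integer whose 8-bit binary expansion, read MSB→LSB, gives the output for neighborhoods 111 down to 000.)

161

  ### -> #   bit 7 = 1  t=0,i=10
  ##. -> .   bit 6 = 0  t=0,i=0
  #.# -> #   bit 5 = 1  t=0,i=1
  #.. -> .   bit 4 = 0  t=0,i=3
  .## -> .   bit 3 = 0  t=0,i=9
  .#. -> .   bit 2 = 0  t=0,i=2
  ..# -> .   bit 1 = 0  t=0,i=5
  ... -> #   bit 0 = 1  t=0,i=4
  bits 10100001 = 161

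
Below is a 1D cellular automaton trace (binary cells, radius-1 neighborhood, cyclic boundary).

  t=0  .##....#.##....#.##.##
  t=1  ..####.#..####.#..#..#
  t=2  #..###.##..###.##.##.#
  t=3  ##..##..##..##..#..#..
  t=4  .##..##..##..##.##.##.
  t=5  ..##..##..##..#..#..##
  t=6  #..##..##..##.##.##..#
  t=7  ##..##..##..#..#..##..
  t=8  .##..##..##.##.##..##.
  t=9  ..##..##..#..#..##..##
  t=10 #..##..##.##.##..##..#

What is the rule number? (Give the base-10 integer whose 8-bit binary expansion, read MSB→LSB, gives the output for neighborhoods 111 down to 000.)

213

  ### -> #   bit 7 = 1  t=1,i=3
  ##. -> #   bit 6 = 1  t=0,i=2
  #.# -> .   bit 5 = 0  t=0,i=0
  #.. -> #   bit 4 = 1  t=0,i=3
  .## -> .   bit 3 = 0  t=0,i=1
  .#. -> #   bit 2 = 1  t=0,i=7
  ..# -> .   bit 1 = 0  t=0,i=6
  ... -> #   bit 0 = 1  t=0,i=4
  bits 11010101 = 213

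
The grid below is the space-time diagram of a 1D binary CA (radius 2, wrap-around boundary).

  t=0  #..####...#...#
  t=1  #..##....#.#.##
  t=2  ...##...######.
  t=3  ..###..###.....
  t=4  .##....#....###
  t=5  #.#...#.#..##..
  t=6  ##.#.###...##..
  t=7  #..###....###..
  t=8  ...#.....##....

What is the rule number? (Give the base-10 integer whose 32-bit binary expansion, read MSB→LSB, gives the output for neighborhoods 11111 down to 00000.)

  [31] ##### => .  t=2,i=10
  [30] ####. => .  t=0,i=5
  [29] ###.# => .  t=4,i=14
  [28] ###.. => .  t=0,i=6
  [27] ##.## => #  t=4,i=0
  [26] ##.#. => .  t=6,i=2
  [25] ##..# => .  t=0,i=1
  [24] ##... => .  t=0,i=7
  [23] #.### => #  t=1,i=13
  [22] #.##. => .  t=4,i=1
  [21] #.#.# => #  t=1,i=11
  [20] #.#.. => .  t=5,i=2
  [19] #..## => .  t=0,i=2
  [18] #..#. => .  t=5,i=14
  [17] #...# => .  t=0,i=8
  [16] #.... => .  t=1,i=6
  [15] .#### => #  t=0,i=4
  [14] .###. => .  t=1,i=14
  [13] .##.# => .  t=6,i=1
  [12] .##.. => #  t=0,i=0
  [11] .#.## => #  t=1,i=12
  [10] .#.#. => #  t=1,i=10
  [9] .#..# => .  t=5,i=9
  [8] .#... => #  t=0,i=11
  [7] ..### => #  t=0,i=3
  [6] ..##. => #  t=0,i=14
  [5] ..#.# => #  t=1,i=9
  [4] ..#.. => .  t=0,i=10
  [3] ...## => #  t=0,i=13
  [2] ...#. => #  t=0,i=9
  [1] ....# => .  t=1,i=7
  [0] ..... => #  t=3,i=12
  bits 00001000101000001001110111101101 = 144743917

144743917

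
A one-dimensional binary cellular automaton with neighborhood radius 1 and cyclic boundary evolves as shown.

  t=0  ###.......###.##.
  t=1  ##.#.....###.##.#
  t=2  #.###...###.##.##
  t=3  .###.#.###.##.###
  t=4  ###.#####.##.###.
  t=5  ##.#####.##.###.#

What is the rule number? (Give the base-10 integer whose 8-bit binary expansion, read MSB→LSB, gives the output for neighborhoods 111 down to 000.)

  nb ###: next=#  (t=0,i=1, bit7=1)
  nb ##.: next=.  (t=0,i=2, bit6=0)
  nb #.#: next=#  (t=0,i=13, bit5=1)
  nb #..: next=#  (t=0,i=3, bit4=1)
  nb .##: next=#  (t=0,i=0, bit3=1)
  nb .#.: next=#  (t=1,i=3, bit2=1)
  nb ..#: next=#  (t=0,i=9, bit1=1)
  nb ...: next=.  (t=0,i=4, bit0=0)
  bits 10111110 = 190

190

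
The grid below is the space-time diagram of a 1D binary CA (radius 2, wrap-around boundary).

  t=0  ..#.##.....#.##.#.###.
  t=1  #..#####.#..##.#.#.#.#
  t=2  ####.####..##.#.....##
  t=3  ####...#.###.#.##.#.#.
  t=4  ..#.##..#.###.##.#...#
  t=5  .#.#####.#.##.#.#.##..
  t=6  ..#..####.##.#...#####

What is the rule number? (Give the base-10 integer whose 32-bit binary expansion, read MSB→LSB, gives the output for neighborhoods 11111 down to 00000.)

3880737218

  nb #####: next=#  (t=1,i=5, bit31=1)
  nb ####.: next=#  (t=1,i=6, bit30=1)
  nb ###.#: next=#  (t=1,i=7, bit29=1)
  nb ###..: next=.  (t=0,i=20, bit28=0)
  nb ##.##: next=.  (t=2,i=4, bit27=0)
  nb ##.#.: next=#  (t=0,i=15, bit26=1)
  nb ##..#: next=#  (t=1,i=1, bit25=1)
  nb ##...: next=#  (t=0,i=6, bit24=1)
  nb #.###: next=.  (t=0,i=18, bit23=0)
  nb #.##.: next=#  (t=0,i=4, bit22=1)
  nb #.#.#: next=.  (t=0,i=16, bit21=0)
  nb #.#..: next=.  (t=1,i=9, bit20=0)
  nb #..##: next=#  (t=1,i=2, bit19=1)
  nb #..#.: next=#  (t=4,i=1, bit18=1)
  nb #...#: next=#  (t=0,i=0, bit17=1)
  nb #....: next=#  (t=0,i=7, bit16=1)
  nb .####: next=.  (t=1,i=4, bit15=0)
  nb .###.: next=#  (t=0,i=19, bit14=1)
  nb .##.#: next=.  (t=0,i=14, bit13=0)
  nb .##..: next=#  (t=0,i=5, bit12=1)
  nb .#.##: next=#  (t=0,i=3, bit11=1)
  nb .#.#.: next=.  (t=1,i=16, bit10=0)
  nb .#..#: next=.  (t=1,i=10, bit9=0)
  nb .#...: next=#  (t=2,i=15, bit8=1)
  nb ..###: next=#  (t=1,i=3, bit7=1)
  nb ..##.: next=#  (t=1,i=12, bit6=1)
  nb ..#.#: next=.  (t=0,i=2, bit5=0)
  nb ..#..: next=.  (t=4,i=21, bit4=0)
  nb ...##: next=.  (t=2,i=19, bit3=0)
  nb ...#.: next=.  (t=0,i=1, bit2=0)
  nb ....#: next=#  (t=0,i=9, bit1=1)
  nb .....: next=.  (t=0,i=8, bit0=0)
  bits 11100111010011110101100111000010 = 3880737218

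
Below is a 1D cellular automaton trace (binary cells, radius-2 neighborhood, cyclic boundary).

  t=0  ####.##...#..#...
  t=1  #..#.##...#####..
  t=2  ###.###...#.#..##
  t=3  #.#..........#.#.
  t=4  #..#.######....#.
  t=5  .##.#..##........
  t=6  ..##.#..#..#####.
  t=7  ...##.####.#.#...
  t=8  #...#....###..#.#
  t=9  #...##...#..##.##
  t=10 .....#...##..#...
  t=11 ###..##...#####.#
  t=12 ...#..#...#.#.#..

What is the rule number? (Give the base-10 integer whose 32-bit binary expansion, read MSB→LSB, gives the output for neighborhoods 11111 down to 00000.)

2791586705

  ##### -> #   bit 31 = 1  t=1,i=12
  ####. -> .   bit 30 = 0  t=0,i=2
  ###.# -> #   bit 29 = 1  t=0,i=3
  ###.. -> .   bit 28 = 0  t=1,i=14
  ##.## -> .   bit 27 = 0  t=0,i=4
  ##.#. -> #   bit 26 = 1  t=5,i=3
  ##..# -> #   bit 25 = 1  t=1,i=15
  ##... -> .   bit 24 = 0  t=0,i=7
  #.### -> .   bit 23 = 0  t=2,i=4
  #.##. -> #   bit 22 = 1  t=0,i=5
  #.#.# -> #   bit 21 = 1  t=3,i=0
  #.#.. -> .   bit 20 = 0  t=2,i=12
  #..## -> .   bit 19 = 0  t=2,i=14
  #..#. -> #   bit 18 = 1  t=0,i=12
  #...# -> .   bit 17 = 0  t=0,i=8
  #.... -> .   bit 16 = 0  t=3,i=4
  .#### -> .   bit 15 = 0  t=0,i=1
  .###. -> .   bit 14 = 0  t=2,i=5
  .##.# -> #   bit 13 = 1  t=5,i=2
  .##.. -> #   bit 12 = 1  t=0,i=6
  .#.## -> #   bit 11 = 1  t=1,i=4
  .#.#. -> .   bit 10 = 0  t=2,i=11
  .#..# -> #   bit 9 = 1  t=0,i=11
  .#... -> #   bit 8 = 1  t=0,i=14
  ..### -> #   bit 7 = 1  t=0,i=0
  ..##. -> .   bit 6 = 0  t=5,i=1
  ..#.# -> .   bit 5 = 0  t=1,i=3
  ..#.. -> #   bit 4 = 1  t=0,i=10
  ...## -> .   bit 3 = 0  t=0,i=16
  ...#. -> .   bit 2 = 0  t=0,i=9
  ....# -> .   bit 1 = 0  t=3,i=11
  ..... -> #   bit 0 = 1  t=3,i=5
  bits 10100110011001000011101110010001 = 2791586705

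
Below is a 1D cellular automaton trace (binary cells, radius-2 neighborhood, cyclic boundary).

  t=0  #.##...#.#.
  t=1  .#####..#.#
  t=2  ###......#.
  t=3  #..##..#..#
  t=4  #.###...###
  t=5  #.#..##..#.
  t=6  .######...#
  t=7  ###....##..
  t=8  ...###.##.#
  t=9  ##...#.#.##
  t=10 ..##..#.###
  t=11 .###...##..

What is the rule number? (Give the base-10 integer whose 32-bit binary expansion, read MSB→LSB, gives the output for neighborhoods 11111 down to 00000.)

  ##### -> .   bit 31 = 0  t=1,i=3
  ####. -> .   bit 30 = 0  t=1,i=4
  ###.# -> #   bit 29 = 1  t=4,i=0
  ###.. -> .   bit 28 = 0  t=1,i=5
  ##.## -> .   bit 27 = 0  t=4,i=1
  ##.#. -> #   bit 26 = 1  t=8,i=9
  ##..# -> .   bit 25 = 0  t=1,i=6
  ##... -> #   bit 24 = 1  t=0,i=4
  #.### -> #   bit 23 = 1  t=1,i=1
  #.##. -> #   bit 22 = 1  t=0,i=2
  #.#.# -> .   bit 21 = 0  t=0,i=0
  #.#.. -> #   bit 20 = 1  t=5,i=2
  #..## -> #   bit 19 = 1  t=3,i=2
  #..#. -> .   bit 18 = 0  t=1,i=7
  #...# -> #   bit 17 = 1  t=0,i=5
  #.... -> #   bit 16 = 1  t=2,i=4
  .#### -> #   bit 15 = 1  t=1,i=2
  .###. -> .   bit 14 = 0  t=2,i=1
  .##.# -> .   bit 13 = 0  t=8,i=8
  .##.. -> #   bit 12 = 1  t=0,i=3
  .#.## -> #   bit 11 = 1  t=0,i=1
  .#.#. -> #   bit 10 = 1  t=0,i=8
  .#..# -> #   bit 9 = 1  t=3,i=8
  .#... -> #   bit 8 = 1  t=8,i=0
  ..### -> .   bit 7 = 0  t=4,i=8
  ..##. -> #   bit 6 = 1  t=3,i=3
  ..#.# -> .   bit 5 = 0  t=0,i=7
  ..#.. -> .   bit 4 = 0  t=3,i=7
  ...## -> .   bit 3 = 0  t=4,i=7
  ...#. -> .   bit 2 = 0  t=0,i=6
  ....# -> #   bit 1 = 1  t=2,i=7
  ..... -> .   bit 0 = 0  t=2,i=5
  bits 00100101110110111001111101000010 = 635150146

635150146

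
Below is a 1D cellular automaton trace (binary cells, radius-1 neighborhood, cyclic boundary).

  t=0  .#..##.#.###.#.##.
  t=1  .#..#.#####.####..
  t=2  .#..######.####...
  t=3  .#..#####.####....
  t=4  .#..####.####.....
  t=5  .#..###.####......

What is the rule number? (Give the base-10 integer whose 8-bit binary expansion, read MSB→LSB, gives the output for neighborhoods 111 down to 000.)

172

  nb ###: next=#  (t=0,i=10, bit7=1)
  nb ##.: next=.  (t=0,i=5, bit6=0)
  nb #.#: next=#  (t=0,i=6, bit5=1)
  nb #..: next=.  (t=0,i=2, bit4=0)
  nb .##: next=#  (t=0,i=4, bit3=1)
  nb .#.: next=#  (t=0,i=1, bit2=1)
  nb ..#: next=.  (t=0,i=0, bit1=0)
  nb ...: next=.  (t=1,i=17, bit0=0)
  bits 10101100 = 172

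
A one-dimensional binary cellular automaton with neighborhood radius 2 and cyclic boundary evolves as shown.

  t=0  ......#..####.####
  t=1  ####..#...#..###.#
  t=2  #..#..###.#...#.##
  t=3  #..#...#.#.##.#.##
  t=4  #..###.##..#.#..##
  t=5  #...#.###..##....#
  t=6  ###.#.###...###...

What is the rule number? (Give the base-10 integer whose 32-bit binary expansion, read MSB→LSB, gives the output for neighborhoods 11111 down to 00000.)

  #####|.  b31=0 t=1,i=1
  ####.|.  b30=0 t=0,i=11
  ###.#|.  b29=0 t=0,i=12
  ###..|#  b28=1 t=0,i=17
  ##.##|#  b27=1 t=0,i=13
  ##.#.|#  b26=1 t=2,i=9
  ##..#|.  b25=0 t=1,i=4
  ##...|#  b24=1 t=0,i=0
  #.###|#  b23=1 t=0,i=14
  #.##.|#  b22=1 t=3,i=11
  #.#.#|.  b21=0 t=3,i=9
  #.#..|.  b20=0 t=2,i=10
  #..##|.  b19=0 t=0,i=8
  #..#.|.  b18=0 t=1,i=5
  #...#|#  b17=1 t=1,i=8
  #....|#  b16=1 t=0,i=1
  .####|#  b15=1 t=0,i=10
  .###.|#  b14=1 t=1,i=14
  .##.#|.  b13=0 t=3,i=12
  .##..|#  b12=1 t=4,i=8
  .#.##|.  b11=0 t=2,i=15
  .#.#.|#  b10=1 t=3,i=8
  .#..#|.  b9=0 t=0,i=7
  .#...|#  b8=1 t=1,i=7
  ..###|.  b7=0 t=0,i=9
  ..##.|.  b6=0 t=5,i=11
  ..#.#|#  b5=1 t=2,i=14
  ..#..|#  b4=1 t=0,i=6
  ...##|.  b3=0 t=5,i=16
  ...#.|.  b2=0 t=0,i=5
  ....#|.  b1=0 t=0,i=4
  .....|#  b0=1 t=0,i=2
  bits 00011101110000111101010100110001 = 499373361

499373361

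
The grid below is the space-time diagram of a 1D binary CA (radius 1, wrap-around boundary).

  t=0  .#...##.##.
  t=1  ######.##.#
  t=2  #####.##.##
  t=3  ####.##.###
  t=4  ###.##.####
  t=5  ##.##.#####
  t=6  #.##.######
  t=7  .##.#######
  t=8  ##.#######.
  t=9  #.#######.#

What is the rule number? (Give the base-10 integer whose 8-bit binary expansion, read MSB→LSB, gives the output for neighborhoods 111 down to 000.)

  [7] ### => #  t=1,i=0
  [6] ##. => .  t=0,i=6
  [5] #.# => #  t=0,i=7
  [4] #.. => #  t=0,i=2
  [3] .## => #  t=0,i=5
  [2] .#. => #  t=0,i=1
  [1] ..# => #  t=0,i=0
  [0] ... => #  t=0,i=3
  bits 10111111 = 191

191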